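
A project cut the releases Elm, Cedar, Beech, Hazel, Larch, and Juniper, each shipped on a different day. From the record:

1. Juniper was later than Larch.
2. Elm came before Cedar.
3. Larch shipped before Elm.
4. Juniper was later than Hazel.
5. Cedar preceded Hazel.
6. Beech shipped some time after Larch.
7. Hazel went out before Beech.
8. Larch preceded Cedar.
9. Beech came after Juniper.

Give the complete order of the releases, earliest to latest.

Larch, Elm, Cedar, Hazel, Juniper, Beech

The constraints fix every adjacent pair, so only one ordering works:
Larch → Elm → Cedar → Hazel → Juniper → Beech.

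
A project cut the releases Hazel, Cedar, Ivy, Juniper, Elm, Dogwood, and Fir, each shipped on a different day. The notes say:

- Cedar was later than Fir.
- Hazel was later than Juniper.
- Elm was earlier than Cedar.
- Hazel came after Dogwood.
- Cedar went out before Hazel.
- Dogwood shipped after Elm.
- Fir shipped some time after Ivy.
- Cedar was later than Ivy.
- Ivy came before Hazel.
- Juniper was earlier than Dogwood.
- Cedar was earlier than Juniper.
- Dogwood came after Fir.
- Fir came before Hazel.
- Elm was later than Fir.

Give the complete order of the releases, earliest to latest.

The constraints fix every adjacent pair, so only one ordering works:
Ivy → Fir → Elm → Cedar → Juniper → Dogwood → Hazel.

Ivy, Fir, Elm, Cedar, Juniper, Dogwood, Hazel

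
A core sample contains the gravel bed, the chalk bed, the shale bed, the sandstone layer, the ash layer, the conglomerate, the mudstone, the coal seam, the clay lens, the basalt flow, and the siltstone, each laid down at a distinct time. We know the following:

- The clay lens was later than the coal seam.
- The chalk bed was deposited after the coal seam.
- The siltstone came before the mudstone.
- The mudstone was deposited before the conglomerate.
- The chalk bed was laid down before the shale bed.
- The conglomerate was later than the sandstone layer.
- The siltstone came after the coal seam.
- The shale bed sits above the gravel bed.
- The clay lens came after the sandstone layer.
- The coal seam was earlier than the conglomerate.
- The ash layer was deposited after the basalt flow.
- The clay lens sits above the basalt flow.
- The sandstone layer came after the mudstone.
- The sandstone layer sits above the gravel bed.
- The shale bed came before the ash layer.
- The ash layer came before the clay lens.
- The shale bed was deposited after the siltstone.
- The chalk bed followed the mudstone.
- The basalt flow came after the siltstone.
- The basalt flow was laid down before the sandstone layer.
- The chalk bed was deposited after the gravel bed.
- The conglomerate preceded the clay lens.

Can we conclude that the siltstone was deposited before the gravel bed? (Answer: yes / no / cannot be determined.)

No chain of stated constraints runs from the siltstone to the gravel bed, and none runs from the gravel bed to the siltstone either.
So the relative order of the siltstone and the gravel bed is not fixed by the given facts.

cannot be determined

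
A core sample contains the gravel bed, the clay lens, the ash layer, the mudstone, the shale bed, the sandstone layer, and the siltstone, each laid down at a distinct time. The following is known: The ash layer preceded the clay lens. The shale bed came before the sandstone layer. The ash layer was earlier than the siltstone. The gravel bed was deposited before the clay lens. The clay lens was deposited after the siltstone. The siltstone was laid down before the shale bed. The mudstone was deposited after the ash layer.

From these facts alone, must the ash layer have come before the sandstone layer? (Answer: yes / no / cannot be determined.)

Chain the constraints: the ash layer → the siltstone → the shale bed → the sandstone layer. Each link is directly stated, so the ash layer comes before the sandstone layer.

yes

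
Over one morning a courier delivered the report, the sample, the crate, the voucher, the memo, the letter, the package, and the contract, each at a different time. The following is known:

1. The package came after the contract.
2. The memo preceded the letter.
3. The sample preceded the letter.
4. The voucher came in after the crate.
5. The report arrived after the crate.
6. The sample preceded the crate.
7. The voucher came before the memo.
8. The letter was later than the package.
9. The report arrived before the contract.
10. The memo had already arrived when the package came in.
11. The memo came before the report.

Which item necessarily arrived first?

the sample

The sample has a chain of constraints placing it before every other item, so the sample must be first.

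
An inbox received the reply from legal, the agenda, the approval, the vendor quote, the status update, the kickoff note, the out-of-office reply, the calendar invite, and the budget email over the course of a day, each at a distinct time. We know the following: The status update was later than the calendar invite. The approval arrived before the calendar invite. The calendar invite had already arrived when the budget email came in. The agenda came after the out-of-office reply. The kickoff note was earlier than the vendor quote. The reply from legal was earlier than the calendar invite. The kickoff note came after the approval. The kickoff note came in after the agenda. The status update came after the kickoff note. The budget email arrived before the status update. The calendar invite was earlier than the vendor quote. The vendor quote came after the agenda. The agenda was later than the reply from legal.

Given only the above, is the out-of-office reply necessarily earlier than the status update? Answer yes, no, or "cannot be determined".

Chain the constraints: the out-of-office reply → the agenda → the kickoff note → the status update. Each link is directly stated, so the out-of-office reply comes before the status update.

yes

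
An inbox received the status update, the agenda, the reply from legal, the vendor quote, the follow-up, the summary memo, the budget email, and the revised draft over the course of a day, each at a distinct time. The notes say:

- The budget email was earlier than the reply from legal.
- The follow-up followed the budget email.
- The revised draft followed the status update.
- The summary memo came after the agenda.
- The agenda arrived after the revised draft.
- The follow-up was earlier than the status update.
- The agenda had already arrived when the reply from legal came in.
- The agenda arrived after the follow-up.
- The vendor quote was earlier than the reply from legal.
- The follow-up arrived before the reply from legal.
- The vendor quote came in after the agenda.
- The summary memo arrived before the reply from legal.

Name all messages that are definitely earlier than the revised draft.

the budget email, the follow-up, the status update

Directly stated before the revised draft: the status update.
The budget email reaches the revised draft via the budget email → the follow-up → the status update → the revised draft.
The follow-up reaches the revised draft via the follow-up → the status update → the revised draft.
No chain forces the summary memo (or any of the others) ahead of the revised draft.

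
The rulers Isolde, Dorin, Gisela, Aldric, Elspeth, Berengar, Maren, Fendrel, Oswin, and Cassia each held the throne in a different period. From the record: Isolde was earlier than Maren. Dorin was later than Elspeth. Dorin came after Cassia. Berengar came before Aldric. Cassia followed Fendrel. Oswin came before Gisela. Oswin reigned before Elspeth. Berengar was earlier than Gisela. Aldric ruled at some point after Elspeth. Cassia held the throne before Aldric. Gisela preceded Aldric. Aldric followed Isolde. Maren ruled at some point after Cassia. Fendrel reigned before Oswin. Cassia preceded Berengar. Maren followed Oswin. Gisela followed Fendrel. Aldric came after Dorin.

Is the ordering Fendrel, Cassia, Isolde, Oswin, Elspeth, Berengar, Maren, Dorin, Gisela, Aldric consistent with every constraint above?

yes

Check each stated constraint against the proposed order — e.g. Fendrel is ahead of Gisela; Cassia is ahead of Aldric. Every pair is in the required order; nothing is violated.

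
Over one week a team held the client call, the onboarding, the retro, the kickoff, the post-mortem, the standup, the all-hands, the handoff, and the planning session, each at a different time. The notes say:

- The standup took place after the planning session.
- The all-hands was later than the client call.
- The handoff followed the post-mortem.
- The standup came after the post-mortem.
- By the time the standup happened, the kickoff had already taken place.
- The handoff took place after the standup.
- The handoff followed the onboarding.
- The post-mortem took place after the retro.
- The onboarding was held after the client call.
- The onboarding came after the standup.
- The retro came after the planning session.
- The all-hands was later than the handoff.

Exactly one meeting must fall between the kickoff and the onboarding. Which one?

Tracing the constraints gives the kickoff → the standup → the onboarding, so the standup sits after the kickoff and before the onboarding.
No other meeting is forced both after the kickoff and before the onboarding.

the standup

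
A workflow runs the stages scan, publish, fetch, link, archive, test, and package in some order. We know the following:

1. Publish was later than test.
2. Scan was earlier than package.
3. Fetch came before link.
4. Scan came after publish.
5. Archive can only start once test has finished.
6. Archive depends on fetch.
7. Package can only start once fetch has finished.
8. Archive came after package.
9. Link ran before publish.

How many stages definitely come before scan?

Directly stated before scan: publish.
Fetch reaches scan via fetch → link → publish → scan.
Link reaches scan via link → publish → scan.
Test reaches scan via test → publish → scan.
No chain forces archive (or any of the others) ahead of scan.
That's fetch, link, publish, and test — 4 in all.

4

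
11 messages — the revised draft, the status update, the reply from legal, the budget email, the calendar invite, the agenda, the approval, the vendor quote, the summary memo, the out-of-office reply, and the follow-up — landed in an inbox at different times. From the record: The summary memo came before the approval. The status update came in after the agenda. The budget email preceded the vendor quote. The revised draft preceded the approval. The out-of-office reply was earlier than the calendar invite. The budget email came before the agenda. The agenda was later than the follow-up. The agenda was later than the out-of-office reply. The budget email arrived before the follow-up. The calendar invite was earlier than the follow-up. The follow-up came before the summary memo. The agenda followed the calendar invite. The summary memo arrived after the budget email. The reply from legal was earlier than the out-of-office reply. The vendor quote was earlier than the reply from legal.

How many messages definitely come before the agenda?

Directly stated before the agenda: the budget email, the calendar invite, the follow-up, and the out-of-office reply.
The reply from legal reaches the agenda via the reply from legal → the out-of-office reply → the agenda.
The vendor quote reaches the agenda via the vendor quote → the reply from legal → the out-of-office reply → the agenda.
No chain forces the revised draft (or any of the others) ahead of the agenda.
That's the budget email, the calendar invite, the follow-up, the out-of-office reply, the reply from legal, and the vendor quote — 6 in all.

6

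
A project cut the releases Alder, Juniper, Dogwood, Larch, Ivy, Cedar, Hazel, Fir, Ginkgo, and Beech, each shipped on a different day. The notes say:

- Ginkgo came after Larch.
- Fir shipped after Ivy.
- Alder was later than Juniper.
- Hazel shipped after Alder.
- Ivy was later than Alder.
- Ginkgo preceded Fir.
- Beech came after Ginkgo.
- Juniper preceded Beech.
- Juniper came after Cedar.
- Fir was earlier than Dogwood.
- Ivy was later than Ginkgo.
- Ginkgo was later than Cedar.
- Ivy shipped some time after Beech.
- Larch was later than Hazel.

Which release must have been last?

Every other release has a chain of constraints placing it before Dogwood, so Dogwood is last.

Dogwood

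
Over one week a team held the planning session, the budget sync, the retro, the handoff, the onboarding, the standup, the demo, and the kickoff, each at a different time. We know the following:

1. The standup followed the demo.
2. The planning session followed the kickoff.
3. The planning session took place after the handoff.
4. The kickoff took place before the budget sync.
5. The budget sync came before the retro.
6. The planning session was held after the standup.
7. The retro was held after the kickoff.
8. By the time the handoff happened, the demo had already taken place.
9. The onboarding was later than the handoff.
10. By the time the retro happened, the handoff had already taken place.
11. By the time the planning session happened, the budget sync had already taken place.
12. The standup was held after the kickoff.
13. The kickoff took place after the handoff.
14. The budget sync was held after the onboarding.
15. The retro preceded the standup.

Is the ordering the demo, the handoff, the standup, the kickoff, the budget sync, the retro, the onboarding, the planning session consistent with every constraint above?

The constraints require the kickoff before the standup, but in the proposed sequence the standup appears ahead of the kickoff. That one violation is enough.

no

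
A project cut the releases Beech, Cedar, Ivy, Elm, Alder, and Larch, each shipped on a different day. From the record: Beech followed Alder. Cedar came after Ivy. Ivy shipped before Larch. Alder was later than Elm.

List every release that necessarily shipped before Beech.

Alder, Elm

Directly stated before Beech: Alder.
Elm reaches Beech via Elm → Alder → Beech.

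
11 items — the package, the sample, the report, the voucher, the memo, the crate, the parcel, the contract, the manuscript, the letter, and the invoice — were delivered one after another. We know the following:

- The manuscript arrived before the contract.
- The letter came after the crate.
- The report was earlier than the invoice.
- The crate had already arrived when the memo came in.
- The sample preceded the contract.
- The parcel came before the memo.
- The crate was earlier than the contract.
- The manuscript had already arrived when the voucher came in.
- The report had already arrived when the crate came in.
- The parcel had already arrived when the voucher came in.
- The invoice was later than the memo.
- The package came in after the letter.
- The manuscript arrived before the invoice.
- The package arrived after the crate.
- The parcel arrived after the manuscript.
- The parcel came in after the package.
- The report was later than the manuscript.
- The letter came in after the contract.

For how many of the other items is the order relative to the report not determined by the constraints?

1

Forced before the report: the manuscript; forced after the report: the contract, the crate, the invoice, the letter, the memo, the package, the parcel, and the voucher.
That leaves the sample with no forced order relative to the report — 1.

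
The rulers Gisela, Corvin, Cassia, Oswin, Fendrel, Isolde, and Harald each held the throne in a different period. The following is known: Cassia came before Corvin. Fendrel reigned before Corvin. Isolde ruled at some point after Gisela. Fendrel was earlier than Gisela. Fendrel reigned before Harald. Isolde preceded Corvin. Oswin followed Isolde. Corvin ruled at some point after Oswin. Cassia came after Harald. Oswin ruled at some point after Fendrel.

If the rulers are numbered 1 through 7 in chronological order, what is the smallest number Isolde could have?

3

Fendrel and Gisela must both come before Isolde — 2 forced predecessors.
Nothing else is forced ahead of Isolde, so their earliest slot is position 2 + 1 = 3.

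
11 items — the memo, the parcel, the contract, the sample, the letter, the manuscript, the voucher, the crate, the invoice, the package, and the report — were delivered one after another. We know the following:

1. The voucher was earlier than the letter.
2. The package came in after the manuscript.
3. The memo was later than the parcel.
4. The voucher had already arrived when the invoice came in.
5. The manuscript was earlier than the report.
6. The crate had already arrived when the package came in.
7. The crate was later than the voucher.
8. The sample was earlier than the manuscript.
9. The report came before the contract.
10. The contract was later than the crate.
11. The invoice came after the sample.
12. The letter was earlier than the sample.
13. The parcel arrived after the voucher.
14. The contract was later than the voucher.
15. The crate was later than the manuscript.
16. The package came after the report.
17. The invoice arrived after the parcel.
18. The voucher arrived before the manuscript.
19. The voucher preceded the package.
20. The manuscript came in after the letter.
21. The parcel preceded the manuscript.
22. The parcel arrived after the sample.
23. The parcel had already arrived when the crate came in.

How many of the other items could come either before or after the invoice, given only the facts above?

6

Forced before the invoice: the letter, the parcel, the sample, and the voucher.
That leaves the contract, the crate, the manuscript, the memo, the package, and the report with no forced order relative to the invoice — 6.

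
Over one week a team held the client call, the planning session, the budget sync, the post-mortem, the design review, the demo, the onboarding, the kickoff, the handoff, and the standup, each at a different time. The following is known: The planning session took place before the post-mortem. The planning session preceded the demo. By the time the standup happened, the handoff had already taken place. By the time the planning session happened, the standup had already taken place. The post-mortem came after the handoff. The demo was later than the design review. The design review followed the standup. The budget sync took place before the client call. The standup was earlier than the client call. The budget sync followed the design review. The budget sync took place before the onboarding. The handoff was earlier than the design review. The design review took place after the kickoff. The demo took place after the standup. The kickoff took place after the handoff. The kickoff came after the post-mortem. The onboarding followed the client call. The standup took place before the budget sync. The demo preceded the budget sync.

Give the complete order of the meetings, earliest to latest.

the handoff, the standup, the planning session, the post-mortem, the kickoff, the design review, the demo, the budget sync, the client call, the onboarding

The constraints fix every adjacent pair, so only one ordering works:
the handoff → the standup → the planning session → the post-mortem → the kickoff → the design review → the demo → the budget sync → the client call → the onboarding.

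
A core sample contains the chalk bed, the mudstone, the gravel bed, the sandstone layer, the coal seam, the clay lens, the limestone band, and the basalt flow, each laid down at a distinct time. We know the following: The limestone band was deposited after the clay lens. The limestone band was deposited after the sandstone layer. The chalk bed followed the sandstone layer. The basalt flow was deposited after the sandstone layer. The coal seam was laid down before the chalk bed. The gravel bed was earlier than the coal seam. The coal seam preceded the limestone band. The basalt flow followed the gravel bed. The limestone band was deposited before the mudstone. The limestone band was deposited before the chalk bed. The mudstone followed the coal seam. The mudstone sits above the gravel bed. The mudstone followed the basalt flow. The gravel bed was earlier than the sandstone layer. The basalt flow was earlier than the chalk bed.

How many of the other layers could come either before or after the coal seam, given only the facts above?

Forced before the coal seam: the gravel bed; forced after the coal seam: the chalk bed, the limestone band, and the mudstone.
That leaves the basalt flow, the clay lens, and the sandstone layer with no forced order relative to the coal seam — 3.

3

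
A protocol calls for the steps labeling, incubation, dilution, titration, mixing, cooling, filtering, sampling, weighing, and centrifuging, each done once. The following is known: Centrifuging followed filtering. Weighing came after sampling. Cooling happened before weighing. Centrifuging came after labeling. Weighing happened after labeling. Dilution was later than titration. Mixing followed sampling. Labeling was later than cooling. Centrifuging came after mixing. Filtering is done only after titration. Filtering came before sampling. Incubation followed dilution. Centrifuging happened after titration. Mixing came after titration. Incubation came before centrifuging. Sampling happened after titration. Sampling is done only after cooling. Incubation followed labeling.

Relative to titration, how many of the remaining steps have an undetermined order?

Forced after titration: centrifuging, dilution, filtering, incubation, mixing, sampling, and weighing.
That leaves cooling and labeling with no forced order relative to titration — 2.

2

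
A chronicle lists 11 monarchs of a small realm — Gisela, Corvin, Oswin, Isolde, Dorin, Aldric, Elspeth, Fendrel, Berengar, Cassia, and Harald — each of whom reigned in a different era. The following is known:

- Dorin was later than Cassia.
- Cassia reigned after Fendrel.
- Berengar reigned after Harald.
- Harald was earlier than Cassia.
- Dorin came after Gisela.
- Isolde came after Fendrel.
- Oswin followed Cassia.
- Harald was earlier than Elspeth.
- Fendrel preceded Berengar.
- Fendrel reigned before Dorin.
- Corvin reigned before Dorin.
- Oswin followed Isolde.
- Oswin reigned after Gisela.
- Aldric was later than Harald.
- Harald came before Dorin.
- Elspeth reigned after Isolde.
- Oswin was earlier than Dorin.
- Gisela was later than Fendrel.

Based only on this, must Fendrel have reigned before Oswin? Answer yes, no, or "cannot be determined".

Chain the constraints: Fendrel → Gisela → Oswin. Each link is directly stated, so Fendrel comes before Oswin.

yes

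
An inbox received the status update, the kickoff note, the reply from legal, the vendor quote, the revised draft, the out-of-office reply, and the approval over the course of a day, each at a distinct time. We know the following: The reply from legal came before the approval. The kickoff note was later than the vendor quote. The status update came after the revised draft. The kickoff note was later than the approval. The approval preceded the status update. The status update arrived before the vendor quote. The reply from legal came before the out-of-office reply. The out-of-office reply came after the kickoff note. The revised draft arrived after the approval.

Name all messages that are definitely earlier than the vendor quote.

Directly stated before the vendor quote: the status update.
The approval reaches the vendor quote via the approval → the status update → the vendor quote.
The reply from legal reaches the vendor quote via the reply from legal → the approval → the status update → the vendor quote.
The revised draft reaches the vendor quote via the revised draft → the status update → the vendor quote.
No chain forces the out-of-office reply (or any of the others) ahead of the vendor quote.

the approval, the reply from legal, the revised draft, the status update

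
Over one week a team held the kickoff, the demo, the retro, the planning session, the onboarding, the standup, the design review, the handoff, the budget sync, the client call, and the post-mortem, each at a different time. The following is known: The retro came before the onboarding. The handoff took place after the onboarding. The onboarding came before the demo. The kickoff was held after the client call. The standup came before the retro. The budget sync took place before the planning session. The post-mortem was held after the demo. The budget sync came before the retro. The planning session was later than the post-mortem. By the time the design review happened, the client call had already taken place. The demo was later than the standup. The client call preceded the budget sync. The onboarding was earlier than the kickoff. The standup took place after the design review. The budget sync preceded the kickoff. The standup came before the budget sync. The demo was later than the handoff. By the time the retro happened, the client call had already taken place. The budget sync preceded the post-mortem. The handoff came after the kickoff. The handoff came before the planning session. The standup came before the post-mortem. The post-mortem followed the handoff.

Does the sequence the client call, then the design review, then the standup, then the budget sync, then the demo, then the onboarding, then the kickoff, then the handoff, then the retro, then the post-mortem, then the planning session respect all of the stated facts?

The constraints require the retro before the onboarding, but in the proposed sequence the onboarding appears ahead of the retro. That one violation is enough.

no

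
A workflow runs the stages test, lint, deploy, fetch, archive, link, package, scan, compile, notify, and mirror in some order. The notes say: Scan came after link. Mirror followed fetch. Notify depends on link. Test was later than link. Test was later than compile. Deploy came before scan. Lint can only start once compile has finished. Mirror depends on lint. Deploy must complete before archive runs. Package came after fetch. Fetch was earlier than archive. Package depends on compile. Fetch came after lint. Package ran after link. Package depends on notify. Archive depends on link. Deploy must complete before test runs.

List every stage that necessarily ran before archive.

compile, deploy, fetch, link, lint

Directly stated before archive: deploy, fetch, and link.
Compile reaches archive via compile → lint → fetch → archive.
Lint reaches archive via lint → fetch → archive.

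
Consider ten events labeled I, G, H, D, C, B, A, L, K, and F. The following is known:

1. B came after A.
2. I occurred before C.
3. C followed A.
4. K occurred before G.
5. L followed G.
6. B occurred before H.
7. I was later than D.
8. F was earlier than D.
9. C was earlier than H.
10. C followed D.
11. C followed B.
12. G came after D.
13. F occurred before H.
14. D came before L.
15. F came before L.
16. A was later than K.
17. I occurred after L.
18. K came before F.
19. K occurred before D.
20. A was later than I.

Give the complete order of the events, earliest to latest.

The constraints fix every adjacent pair, so only one ordering works:
K → F → D → G → L → I → A → B → C → H.

K, F, D, G, L, I, A, B, C, H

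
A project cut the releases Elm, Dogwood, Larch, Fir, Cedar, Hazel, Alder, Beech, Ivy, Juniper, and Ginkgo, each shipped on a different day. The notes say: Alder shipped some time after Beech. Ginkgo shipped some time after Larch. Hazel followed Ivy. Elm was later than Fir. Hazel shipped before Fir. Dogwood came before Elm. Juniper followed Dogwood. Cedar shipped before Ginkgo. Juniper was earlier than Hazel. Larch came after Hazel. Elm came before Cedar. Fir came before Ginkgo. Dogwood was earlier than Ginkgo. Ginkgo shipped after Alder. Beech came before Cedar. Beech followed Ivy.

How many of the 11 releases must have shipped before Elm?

5

Directly stated before Elm: Dogwood and Fir.
Hazel reaches Elm via Hazel → Fir → Elm.
Ivy reaches Elm via Ivy → Hazel → Fir → Elm.
Juniper reaches Elm via Juniper → Hazel → Fir → Elm.
That's Dogwood, Fir, Hazel, Ivy, and Juniper — 5 in all.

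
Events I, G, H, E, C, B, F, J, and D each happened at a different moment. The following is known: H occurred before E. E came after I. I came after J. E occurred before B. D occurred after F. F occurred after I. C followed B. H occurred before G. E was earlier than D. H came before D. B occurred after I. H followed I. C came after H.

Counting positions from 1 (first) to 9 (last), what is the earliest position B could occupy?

E, H, I, and J must all come before B — 4 forced predecessors.
Nothing else is forced ahead of B, so its earliest slot is position 4 + 1 = 5.

5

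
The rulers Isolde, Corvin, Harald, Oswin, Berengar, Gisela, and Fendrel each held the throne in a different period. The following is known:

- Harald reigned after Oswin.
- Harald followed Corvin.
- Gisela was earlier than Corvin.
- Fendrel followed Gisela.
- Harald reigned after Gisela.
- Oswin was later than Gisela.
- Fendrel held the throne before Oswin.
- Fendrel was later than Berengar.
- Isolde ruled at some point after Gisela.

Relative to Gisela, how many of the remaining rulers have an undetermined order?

Forced after Gisela: Corvin, Fendrel, Harald, Isolde, and Oswin.
That leaves Berengar with no forced order relative to Gisela — 1.

1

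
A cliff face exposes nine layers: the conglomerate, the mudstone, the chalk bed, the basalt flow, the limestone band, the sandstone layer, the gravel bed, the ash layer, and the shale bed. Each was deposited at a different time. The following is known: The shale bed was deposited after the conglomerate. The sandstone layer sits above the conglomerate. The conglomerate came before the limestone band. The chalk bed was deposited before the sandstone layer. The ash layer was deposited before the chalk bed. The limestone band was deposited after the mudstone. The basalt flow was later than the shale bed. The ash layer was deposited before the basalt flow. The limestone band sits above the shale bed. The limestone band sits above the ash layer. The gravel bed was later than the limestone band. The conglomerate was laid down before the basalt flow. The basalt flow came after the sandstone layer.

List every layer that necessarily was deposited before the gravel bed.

Directly stated before the gravel bed: the limestone band.
The ash layer reaches the gravel bed via the ash layer → the limestone band → the gravel bed.
The conglomerate reaches the gravel bed via the conglomerate → the limestone band → the gravel bed.
The mudstone reaches the gravel bed via the mudstone → the limestone band → the gravel bed.
Likewise the shale bed reaches the gravel bed by chaining the stated constraints.
No chain forces the basalt flow (or any of the others) ahead of the gravel bed.

the ash layer, the conglomerate, the limestone band, the mudstone, the shale bed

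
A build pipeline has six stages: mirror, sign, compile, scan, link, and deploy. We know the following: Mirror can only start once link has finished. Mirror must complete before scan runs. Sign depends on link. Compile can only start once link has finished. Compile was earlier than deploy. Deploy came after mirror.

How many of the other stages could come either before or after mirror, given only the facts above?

Forced before mirror: link; forced after mirror: deploy and scan.
That leaves compile and sign with no forced order relative to mirror — 2.

2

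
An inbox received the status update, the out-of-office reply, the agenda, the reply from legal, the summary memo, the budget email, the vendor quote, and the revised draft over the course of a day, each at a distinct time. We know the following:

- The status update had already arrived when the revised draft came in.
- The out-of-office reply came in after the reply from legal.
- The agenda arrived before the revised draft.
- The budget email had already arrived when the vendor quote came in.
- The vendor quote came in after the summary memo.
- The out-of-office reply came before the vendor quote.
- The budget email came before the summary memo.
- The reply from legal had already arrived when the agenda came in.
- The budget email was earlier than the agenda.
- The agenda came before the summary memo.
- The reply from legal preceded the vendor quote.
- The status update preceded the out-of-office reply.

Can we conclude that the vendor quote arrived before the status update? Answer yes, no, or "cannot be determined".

no

Tracing the constraints gives the status update → the out-of-office reply → the vendor quote, so the status update must come before the vendor quote.
That means the vendor quote cannot be before the status update.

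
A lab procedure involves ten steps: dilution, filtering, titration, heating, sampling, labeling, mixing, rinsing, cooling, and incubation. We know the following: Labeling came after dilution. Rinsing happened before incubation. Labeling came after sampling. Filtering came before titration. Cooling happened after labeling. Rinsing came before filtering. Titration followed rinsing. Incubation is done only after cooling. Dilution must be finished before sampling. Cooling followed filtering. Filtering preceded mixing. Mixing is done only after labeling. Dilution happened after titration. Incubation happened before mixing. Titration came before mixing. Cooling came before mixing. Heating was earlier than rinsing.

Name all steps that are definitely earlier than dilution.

Directly stated before dilution: titration.
Filtering reaches dilution via filtering → titration → dilution.
Heating reaches dilution via heating → rinsing → titration → dilution.
Rinsing reaches dilution via rinsing → titration → dilution.

filtering, heating, rinsing, titration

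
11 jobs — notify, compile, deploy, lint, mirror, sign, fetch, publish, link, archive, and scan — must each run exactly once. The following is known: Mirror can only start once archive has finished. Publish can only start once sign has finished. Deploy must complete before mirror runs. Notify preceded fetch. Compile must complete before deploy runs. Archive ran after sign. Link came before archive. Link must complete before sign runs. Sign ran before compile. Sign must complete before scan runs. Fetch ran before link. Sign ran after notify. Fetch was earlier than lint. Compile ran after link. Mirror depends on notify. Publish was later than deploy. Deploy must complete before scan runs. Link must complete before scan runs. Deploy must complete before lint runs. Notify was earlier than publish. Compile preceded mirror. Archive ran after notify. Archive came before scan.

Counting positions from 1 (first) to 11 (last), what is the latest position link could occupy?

Link must come before archive, compile, deploy, lint, mirror, publish, scan, and sign — 8 stages forced after it.
Everything else can be placed before link in some valid order, so link can sit as late as position 11 − 8 = 3.

3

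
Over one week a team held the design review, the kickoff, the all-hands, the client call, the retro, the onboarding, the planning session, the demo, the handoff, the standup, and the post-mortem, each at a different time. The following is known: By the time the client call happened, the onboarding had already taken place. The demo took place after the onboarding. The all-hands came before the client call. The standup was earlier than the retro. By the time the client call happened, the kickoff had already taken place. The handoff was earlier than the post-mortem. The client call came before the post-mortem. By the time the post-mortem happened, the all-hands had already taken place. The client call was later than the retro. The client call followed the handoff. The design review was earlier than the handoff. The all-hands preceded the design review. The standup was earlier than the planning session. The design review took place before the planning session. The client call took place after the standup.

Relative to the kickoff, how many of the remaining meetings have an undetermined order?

Forced after the kickoff: the client call and the post-mortem.
That leaves the all-hands, the demo, the design review, the handoff, the onboarding, the planning session, the retro, and the standup with no forced order relative to the kickoff — 8.

8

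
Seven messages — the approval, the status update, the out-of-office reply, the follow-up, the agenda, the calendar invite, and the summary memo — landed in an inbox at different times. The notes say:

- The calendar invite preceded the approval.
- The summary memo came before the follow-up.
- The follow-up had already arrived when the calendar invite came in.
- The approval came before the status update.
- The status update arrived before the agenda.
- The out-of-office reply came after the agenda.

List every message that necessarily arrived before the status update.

the approval, the calendar invite, the follow-up, the summary memo

Directly stated before the status update: the approval.
The calendar invite reaches the status update via the calendar invite → the approval → the status update.
The follow-up reaches the status update via the follow-up → the calendar invite → the approval → the status update.
The summary memo reaches the status update via the summary memo → the follow-up → the calendar invite → the approval → the status update.
No chain forces the agenda (or any of the others) ahead of the status update.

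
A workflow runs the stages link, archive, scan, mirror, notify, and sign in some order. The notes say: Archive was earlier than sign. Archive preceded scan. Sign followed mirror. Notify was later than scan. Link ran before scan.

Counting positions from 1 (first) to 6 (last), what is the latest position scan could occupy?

Scan must come before notify — 1 stage forced after it.
Everything else can be placed before scan in some valid order, so scan can sit as late as position 6 − 1 = 5.

5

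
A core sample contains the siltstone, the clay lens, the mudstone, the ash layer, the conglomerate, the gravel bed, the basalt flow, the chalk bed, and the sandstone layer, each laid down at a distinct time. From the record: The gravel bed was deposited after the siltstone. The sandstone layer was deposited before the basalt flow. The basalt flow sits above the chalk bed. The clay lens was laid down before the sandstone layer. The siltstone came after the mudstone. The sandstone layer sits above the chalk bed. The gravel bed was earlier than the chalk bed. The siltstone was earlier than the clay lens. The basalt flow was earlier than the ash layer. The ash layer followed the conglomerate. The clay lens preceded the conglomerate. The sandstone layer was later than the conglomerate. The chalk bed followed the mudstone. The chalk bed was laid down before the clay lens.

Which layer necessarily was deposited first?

the mudstone

The mudstone has a chain of constraints placing it before every other layer, so the mudstone must be first.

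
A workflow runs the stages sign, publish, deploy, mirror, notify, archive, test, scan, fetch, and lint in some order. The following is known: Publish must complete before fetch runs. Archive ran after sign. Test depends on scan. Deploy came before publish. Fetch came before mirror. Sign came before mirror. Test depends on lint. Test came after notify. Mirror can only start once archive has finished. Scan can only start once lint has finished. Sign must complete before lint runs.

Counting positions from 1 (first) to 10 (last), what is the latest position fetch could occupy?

Fetch must come before mirror — 1 stage forced after it.
Everything else can be placed before fetch in some valid order, so fetch can sit as late as position 10 − 1 = 9.

9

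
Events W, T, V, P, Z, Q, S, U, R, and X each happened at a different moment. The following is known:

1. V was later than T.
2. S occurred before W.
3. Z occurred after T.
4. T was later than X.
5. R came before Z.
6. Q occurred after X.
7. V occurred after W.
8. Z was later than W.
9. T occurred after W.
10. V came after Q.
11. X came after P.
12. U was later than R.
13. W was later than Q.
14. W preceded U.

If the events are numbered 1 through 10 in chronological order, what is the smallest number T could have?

6

P, Q, S, W, and X must all come before T — 5 forced predecessors.
Nothing else is forced ahead of T, so its earliest slot is position 5 + 1 = 6.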